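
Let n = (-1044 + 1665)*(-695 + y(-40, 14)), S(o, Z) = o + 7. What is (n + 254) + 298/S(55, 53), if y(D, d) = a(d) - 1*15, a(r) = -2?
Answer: -13698689/31 ≈ -4.4189e+5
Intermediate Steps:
S(o, Z) = 7 + o
y(D, d) = -17 (y(D, d) = -2 - 1*15 = -2 - 15 = -17)
n = -442152 (n = (-1044 + 1665)*(-695 - 17) = 621*(-712) = -442152)
(n + 254) + 298/S(55, 53) = (-442152 + 254) + 298/(7 + 55) = -441898 + 298/62 = -441898 + 298*(1/62) = -441898 + 149/31 = -13698689/31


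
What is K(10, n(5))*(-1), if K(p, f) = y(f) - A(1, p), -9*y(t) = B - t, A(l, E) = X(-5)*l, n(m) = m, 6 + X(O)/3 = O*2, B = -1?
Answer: -146/3 ≈ -48.667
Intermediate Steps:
X(O) = -18 + 6*O (X(O) = -18 + 3*(O*2) = -18 + 3*(2*O) = -18 + 6*O)
A(l, E) = -48*l (A(l, E) = (-18 + 6*(-5))*l = (-18 - 30)*l = -48*l)
y(t) = 1/9 + t/9 (y(t) = -(-1 - t)/9 = 1/9 + t/9)
K(p, f) = 433/9 + f/9 (K(p, f) = (1/9 + f/9) - (-48) = (1/9 + f/9) - 1*(-48) = (1/9 + f/9) + 48 = 433/9 + f/9)
K(10, n(5))*(-1) = (433/9 + (1/9)*5)*(-1) = (433/9 + 5/9)*(-1) = (146/3)*(-1) = -146/3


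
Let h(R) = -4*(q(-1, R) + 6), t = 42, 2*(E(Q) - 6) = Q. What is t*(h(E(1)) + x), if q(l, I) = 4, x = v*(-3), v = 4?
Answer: -2184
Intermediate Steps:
E(Q) = 6 + Q/2
x = -12 (x = 4*(-3) = -12)
h(R) = -40 (h(R) = -4*(4 + 6) = -4*10 = -40)
t*(h(E(1)) + x) = 42*(-40 - 12) = 42*(-52) = -2184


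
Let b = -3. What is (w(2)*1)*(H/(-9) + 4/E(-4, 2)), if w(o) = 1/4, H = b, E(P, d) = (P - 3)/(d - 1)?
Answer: -5/84 ≈ -0.059524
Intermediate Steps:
E(P, d) = (-3 + P)/(-1 + d)
H = -3
w(o) = ¼
(w(2)*1)*(H/(-9) + 4/E(-4, 2)) = ((¼)*1)*(-3/(-9) + 4/(((-3 - 4)/(-1 + 2)))) = (-3*(-⅑) + 4/((-7/1)))/4 = (⅓ + 4/((1*(-7))))/4 = (⅓ + 4/(-7))/4 = (⅓ + 4*(-⅐))/4 = (⅓ - 4/7)/4 = (¼)*(-5/21) = -5/84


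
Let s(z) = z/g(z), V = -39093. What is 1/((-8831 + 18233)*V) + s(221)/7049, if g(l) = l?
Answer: 367545337/2590876768914 ≈ 0.00014186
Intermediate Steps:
s(z) = 1 (s(z) = z/z = 1)
1/((-8831 + 18233)*V) + s(221)/7049 = 1/((-8831 + 18233)*(-39093)) + 1/7049 = -1/39093/9402 + 1*(1/7049) = (1/9402)*(-1/39093) + 1/7049 = -1/367552386 + 1/7049 = 367545337/2590876768914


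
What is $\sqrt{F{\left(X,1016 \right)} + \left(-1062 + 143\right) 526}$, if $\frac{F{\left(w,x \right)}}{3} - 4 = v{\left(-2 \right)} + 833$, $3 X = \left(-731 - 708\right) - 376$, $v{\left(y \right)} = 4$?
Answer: $i \sqrt{480871} \approx 693.45 i$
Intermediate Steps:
$X = -605$ ($X = \frac{\left(-731 - 708\right) - 376}{3} = \frac{-1439 - 376}{3} = \frac{1}{3} \left(-1815\right) = -605$)
$F{\left(w,x \right)} = 2523$ ($F{\left(w,x \right)} = 12 + 3 \left(4 + 833\right) = 12 + 3 \cdot 837 = 12 + 2511 = 2523$)
$\sqrt{F{\left(X,1016 \right)} + \left(-1062 + 143\right) 526} = \sqrt{2523 + \left(-1062 + 143\right) 526} = \sqrt{2523 - 483394} = \sqrt{-480871} = i \sqrt{480871}$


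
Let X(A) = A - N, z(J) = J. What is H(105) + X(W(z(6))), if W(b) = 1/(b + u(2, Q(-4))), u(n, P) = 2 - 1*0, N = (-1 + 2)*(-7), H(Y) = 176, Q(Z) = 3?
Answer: 1465/8 ≈ 183.13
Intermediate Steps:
N = -7 (N = 1*(-7) = -7)
u(n, P) = 2 (u(n, P) = 2 + 0 = 2)
W(b) = 1/(2 + b) (W(b) = 1/(b + 2) = 1/(2 + b))
X(A) = 7 + A (X(A) = A - 1*(-7) = A + 7 = 7 + A)
H(105) + X(W(z(6))) = 176 + (7 + 1/(2 + 6)) = 176 + (7 + 1/8) = 176 + (7 + ⅛) = 176 + 57/8 = 1465/8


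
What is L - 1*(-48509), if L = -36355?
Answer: 12154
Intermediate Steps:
L - 1*(-48509) = -36355 - 1*(-48509) = -36355 + 48509 = 12154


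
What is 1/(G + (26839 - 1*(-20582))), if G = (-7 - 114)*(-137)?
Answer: 1/63998 ≈ 1.5625e-5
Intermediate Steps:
G = 16577 (G = -121*(-137) = 16577)
1/(G + (26839 - 1*(-20582))) = 1/(16577 + (26839 - 1*(-20582))) = 1/(16577 + (26839 + 20582)) = 1/(16577 + 47421) = 1/63998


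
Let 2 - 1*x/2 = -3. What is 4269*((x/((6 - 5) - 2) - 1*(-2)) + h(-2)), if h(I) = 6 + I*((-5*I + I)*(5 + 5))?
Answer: -691578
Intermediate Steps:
x = 10 (x = 4 - 2*(-3) = 4 + 6 = 10)
h(I) = 6 - 40*I² (h(I) = 6 + I*(-4*I*10) = 6 + I*(-40*I) = 6 - 40*I²)
4269*((x/((6 - 5) - 2) - 1*(-2)) + h(-2)) = 4269*((10/((6 - 5) - 2) - 1*(-2)) + (6 - 40*(-2)²)) = 4269*((10/(1 - 2) + 2) + (6 - 40*4)) = 4269*((10/(-1) + 2) + (6 - 160)) = 4269*((10*(-1) + 2) - 154) = 4269*((-10 + 2) - 154) = 4269*(-8 - 154) = 4269*(-162) = -691578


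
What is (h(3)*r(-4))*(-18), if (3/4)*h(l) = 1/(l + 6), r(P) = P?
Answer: 32/3 ≈ 10.667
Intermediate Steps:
h(l) = 4/(3*(6 + l)) (h(l) = 4/(3*(l + 6)) = 4/(3*(6 + l)))
(h(3)*r(-4))*(-18) = ((4/(3*(6 + 3)))*(-4))*(-18) = (((4/3)/9)*(-4))*(-18) = (((4/3)*(⅑))*(-4))*(-18) = ((4/27)*(-4))*(-18) = -16/27*(-18) = 32/3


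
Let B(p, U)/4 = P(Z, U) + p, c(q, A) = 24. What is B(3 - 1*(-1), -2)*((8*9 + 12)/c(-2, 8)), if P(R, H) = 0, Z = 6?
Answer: 56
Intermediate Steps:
B(p, U) = 4*p (B(p, U) = 4*(0 + p) = 4*p)
B(3 - 1*(-1), -2)*((8*9 + 12)/c(-2, 8)) = (4*(3 - 1*(-1)))*((8*9 + 12)/24) = (4*(3 + 1))*((72 + 12)*(1/24)) = (4*4)*(84*(1/24)) = 16*(7/2) = 56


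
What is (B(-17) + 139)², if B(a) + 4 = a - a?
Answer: 18225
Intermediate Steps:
B(a) = -4 (B(a) = -4 + (a - a) = -4 + 0 = -4)
(B(-17) + 139)² = (-4 + 139)² = 135² = 18225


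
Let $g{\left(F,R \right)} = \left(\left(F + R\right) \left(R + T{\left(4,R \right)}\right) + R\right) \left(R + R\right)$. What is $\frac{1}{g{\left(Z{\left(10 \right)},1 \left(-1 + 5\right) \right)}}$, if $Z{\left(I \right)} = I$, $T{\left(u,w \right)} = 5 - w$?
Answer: $\frac{1}{592} \approx 0.0016892$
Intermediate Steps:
$g{\left(F,R \right)} = 2 R \left(5 F + 6 R\right)$ ($g{\left(F,R \right)} = \left(\left(F + R\right) \left(R - \left(-5 + R\right)\right) + R\right) \left(R + R\right) = \left(\left(F + R\right) 5 + R\right) 2 R = \left(\left(5 F + 5 R\right) + R\right) 2 R = \left(5 F + 6 R\right) 2 R = 2 R \left(5 F + 6 R\right)$)
$\frac{1}{g{\left(Z{\left(10 \right)},1 \left(-1 + 5\right) \right)}} = \frac{1}{2 \cdot 1 \left(-1 + 5\right) \left(5 \cdot 10 + 6 \cdot 1 \left(-1 + 5\right)\right)} = \frac{1}{2 \cdot 1 \cdot 4 \left(50 + 6 \cdot 1 \cdot 4\right)} = \frac{1}{2 \cdot 4 \left(50 + 6 \cdot 4\right)} = \frac{1}{2 \cdot 4 \left(50 + 24\right)} = \frac{1}{2 \cdot 4 \cdot 74} = \frac{1}{592}$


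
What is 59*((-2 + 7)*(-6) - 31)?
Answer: -3599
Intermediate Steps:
59*((-2 + 7)*(-6) - 31) = 59*(5*(-6) - 31) = 59*(-30 - 31) = 59*(-61) = -3599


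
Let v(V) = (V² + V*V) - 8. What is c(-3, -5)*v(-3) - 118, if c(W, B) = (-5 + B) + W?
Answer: -248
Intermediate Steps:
c(W, B) = -5 + B + W
v(V) = -8 + 2*V² (v(V) = (V² + V²) - 8 = 2*V² - 8 = -8 + 2*V²)
c(-3, -5)*v(-3) - 118 = (-5 - 5 - 3)*(-8 + 2*(-3)²) - 118 = -13*(-8 + 2*9) - 118 = -13*(-8 + 18) - 118 = -13*10 - 118 = -130 - 118 = -248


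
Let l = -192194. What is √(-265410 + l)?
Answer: 2*I*√114401 ≈ 676.46*I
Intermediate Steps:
√(-265410 + l) = √(-265410 - 192194) = √(-457604) = 2*I*√114401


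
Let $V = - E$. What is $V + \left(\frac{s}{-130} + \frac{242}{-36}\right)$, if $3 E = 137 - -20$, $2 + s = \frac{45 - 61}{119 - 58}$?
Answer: $- \frac{4213553}{71370} \approx -59.038$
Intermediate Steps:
$s = - \frac{138}{61}$ ($s = -2 + \frac{45 - 61}{119 - 58} = -2 - \frac{16}{61} = - \frac{138}{61} \approx -2.2623$)
$E = \frac{157}{3}$ ($E = \frac{137 - -20}{3} = \frac{137 + 20}{3} = \frac{1}{3} \cdot 157 = \frac{157}{3} \approx 52.333$)
$V = - \frac{157}{3}$ ($V = \left(-1\right) \frac{157}{3} = - \frac{157}{3} \approx -52.333$)
$V + \left(\frac{s}{-130} + \frac{242}{-36}\right) = - \frac{157}{3} + \left(- \frac{138}{61 \left(-130\right)} + \frac{242}{-36}\right) = - \frac{157}{3} + \left(\left(- \frac{138}{61}\right) \left(- \frac{1}{130}\right) + 242 \left(- \frac{1}{36}\right)\right) = - \frac{157}{3} + \left(\frac{69}{3965} - \frac{121}{18}\right) = - \frac{157}{3} - \frac{478523}{71370} = - \frac{4213553}{71370}$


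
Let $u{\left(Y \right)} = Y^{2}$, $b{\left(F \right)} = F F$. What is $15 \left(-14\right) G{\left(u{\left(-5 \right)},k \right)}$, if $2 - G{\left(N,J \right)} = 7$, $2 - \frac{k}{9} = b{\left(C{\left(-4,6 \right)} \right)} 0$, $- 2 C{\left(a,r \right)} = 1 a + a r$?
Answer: $1050$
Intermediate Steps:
$C{\left(a,r \right)} = - \frac{a}{2} - \frac{a r}{2}$ ($C{\left(a,r \right)} = - \frac{1 a + a r}{2} = - \frac{a + a r}{2} = - \frac{a}{2} - \frac{a r}{2}$)
$b{\left(F \right)} = F^{2}$
$k = 18$ ($k = 18 - 9 \left(\left(- \frac{1}{2}\right) \left(-4\right) \left(1 + 6\right)\right)^{2} \cdot 0 = 18 - 9 \left(\left(- \frac{1}{2}\right) \left(-4\right) 7\right)^{2} \cdot 0 = 18 - 9 \cdot 14^{2} \cdot 0 = 18 - 9 \cdot 196 \cdot 0 = 18 - 0 = 18 + 0 = 18$)
$G{\left(N,J \right)} = -5$ ($G{\left(N,J \right)} = 2 - 7 = -5$)
$15 \left(-14\right) G{\left(u{\left(-5 \right)},k \right)} = 15 \left(-14\right) \left(-5\right) = \left(-210\right) \left(-5\right) = 1050$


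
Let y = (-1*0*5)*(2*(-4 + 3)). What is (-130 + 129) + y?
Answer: -1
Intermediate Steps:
y = 0 (y = (0*5)*(2*(-1)) = 0*(-2) = 0)
(-130 + 129) + y = (-130 + 129) + 0 = -1 + 0 = -1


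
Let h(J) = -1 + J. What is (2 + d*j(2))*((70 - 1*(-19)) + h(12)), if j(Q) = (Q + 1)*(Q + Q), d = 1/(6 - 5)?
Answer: 1400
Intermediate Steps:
d = 1 (d = 1/1 = 1)
j(Q) = 2*Q*(1 + Q) (j(Q) = (1 + Q)*(2*Q) = 2*Q*(1 + Q))
(2 + d*j(2))*((70 - 1*(-19)) + h(12)) = (2 + 1*(2*2*(1 + 2)))*((70 - 1*(-19)) + (-1 + 12)) = (2 + 1*(2*2*3))*((70 + 19) + 11) = (2 + 1*12)*(89 + 11) = (2 + 12)*100 = 14*100 = 1400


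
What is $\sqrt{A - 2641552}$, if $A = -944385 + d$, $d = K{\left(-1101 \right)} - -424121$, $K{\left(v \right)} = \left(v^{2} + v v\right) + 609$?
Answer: $i \sqrt{736805} \approx 858.37 i$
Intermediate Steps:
$K{\left(v \right)} = 609 + 2 v^{2}$ ($K{\left(v \right)} = \left(v^{2} + v^{2}\right) + 609 = 2 v^{2} + 609 = 609 + 2 v^{2}$)
$d = 2849132$ ($d = \left(609 + 2 \left(-1101\right)^{2}\right) - -424121 = \left(609 + 2 \cdot 1212201\right) + 424121 = \left(609 + 2424402\right) + 424121 = 2425011 + 424121 = 2849132$)
$A = 1904747$ ($A = -944385 + 2849132 = 1904747$)
$\sqrt{A - 2641552} = \sqrt{1904747 - 2641552} = \sqrt{-736805} = i \sqrt{736805}$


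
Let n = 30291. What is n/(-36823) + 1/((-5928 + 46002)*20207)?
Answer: -1066474092205/1296450284118 ≈ -0.82261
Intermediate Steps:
n/(-36823) + 1/((-5928 + 46002)*20207) = 30291/(-36823) + 1/((-5928 + 46002)*20207) = 30291*(-1/36823) + (1/20207)/40074 = -1317/1601 + (1/40074)*(1/20207) = -1317/1601 + 1/809775318 = -1066474092205/1296450284118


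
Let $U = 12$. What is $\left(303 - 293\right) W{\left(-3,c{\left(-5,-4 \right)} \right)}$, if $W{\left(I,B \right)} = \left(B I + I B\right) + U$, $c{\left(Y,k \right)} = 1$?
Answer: $60$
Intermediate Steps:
$W{\left(I,B \right)} = 12 + 2 B I$ ($W{\left(I,B \right)} = \left(B I + I B\right) + 12 = \left(B I + B I\right) + 12 = 2 B I + 12 = 12 + 2 B I$)
$\left(303 - 293\right) W{\left(-3,c{\left(-5,-4 \right)} \right)} = \left(303 - 293\right) \left(12 + 2 \cdot 1 \left(-3\right)\right) = 10 \left(12 - 6\right) = 10 \cdot 6 = 60$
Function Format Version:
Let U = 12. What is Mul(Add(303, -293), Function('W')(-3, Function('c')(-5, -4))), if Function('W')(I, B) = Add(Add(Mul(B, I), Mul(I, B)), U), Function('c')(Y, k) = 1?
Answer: 60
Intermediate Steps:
Function('W')(I, B) = Add(12, Mul(2, B, I)) (Function('W')(I, B) = Add(Add(Mul(B, I), Mul(I, B)), 12) = Add(Add(Mul(B, I), Mul(B, I)), 12) = Add(Mul(2, B, I), 12) = Add(12, Mul(2, B, I)))
Mul(Add(303, -293), Function('W')(-3, Function('c')(-5, -4))) = Mul(Add(303, -293), Add(12, Mul(2, 1, -3))) = Mul(10, Add(12, -6)) = Mul(10, 6) = 60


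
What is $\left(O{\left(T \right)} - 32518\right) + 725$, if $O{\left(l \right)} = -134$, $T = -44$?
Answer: $-31927$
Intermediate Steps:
$\left(O{\left(T \right)} - 32518\right) + 725 = \left(-134 - 32518\right) + 725 = -32652 + 725 = -31927$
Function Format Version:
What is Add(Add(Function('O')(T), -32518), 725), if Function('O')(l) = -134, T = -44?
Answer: -31927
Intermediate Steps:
Add(Add(Function('O')(T), -32518), 725) = Add(Add(-134, -32518), 725) = Add(-32652, 725) = -31927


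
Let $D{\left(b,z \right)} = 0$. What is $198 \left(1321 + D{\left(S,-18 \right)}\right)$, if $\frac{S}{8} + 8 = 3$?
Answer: $261558$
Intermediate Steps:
$S = -40$ ($S = -64 + 8 \cdot 3 = -64 + 24 = -40$)
$198 \left(1321 + D{\left(S,-18 \right)}\right) = 198 \left(1321 + 0\right) = 198 \cdot 1321 = 261558$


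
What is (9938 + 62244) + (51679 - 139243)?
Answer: -15382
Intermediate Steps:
(9938 + 62244) + (51679 - 139243) = 72182 - 87564 = -15382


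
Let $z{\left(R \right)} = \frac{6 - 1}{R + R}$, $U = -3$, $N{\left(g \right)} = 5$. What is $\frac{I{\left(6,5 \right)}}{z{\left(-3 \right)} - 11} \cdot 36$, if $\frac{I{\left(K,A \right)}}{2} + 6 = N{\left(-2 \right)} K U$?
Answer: $\frac{41472}{71} \approx 584.11$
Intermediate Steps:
$z{\left(R \right)} = \frac{5}{2 R}$
$I{\left(K,A \right)} = -12 - 30 K$ ($I{\left(K,A \right)} = -12 + 2 \cdot 5 K \left(-3\right) = -12 + 2 \left(- 15 K\right) = -12 - 30 K$)
$\frac{I{\left(6,5 \right)}}{z{\left(-3 \right)} - 11} \cdot 36 = \frac{-12 - 180}{\frac{5}{2 \left(-3\right)} - 11} \cdot 36 = \frac{-12 - 180}{\frac{5}{2} \left(- \frac{1}{3}\right) - 11} \cdot 36 = - \frac{192}{- \frac{5}{6} - 11} \cdot 36 = - \frac{192}{- \frac{71}{6}} \cdot 36 = \left(-192\right) \left(- \frac{6}{71}\right) 36 = \frac{1152}{71} \cdot 36 = \frac{41472}{71}$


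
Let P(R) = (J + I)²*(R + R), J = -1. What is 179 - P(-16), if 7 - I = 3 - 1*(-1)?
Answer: 307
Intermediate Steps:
I = 3 (I = 7 - (3 - 1*(-1)) = 7 - (3 + 1) = 7 - 1*4 = 7 - 4 = 3)
P(R) = 8*R (P(R) = (-1 + 3)²*(R + R) = 2²*(2*R) = 4*(2*R) = 8*R)
179 - P(-16) = 179 - 8*(-16) = 179 - 1*(-128) = 179 + 128 = 307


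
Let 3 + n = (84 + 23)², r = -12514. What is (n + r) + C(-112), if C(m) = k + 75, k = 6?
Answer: -987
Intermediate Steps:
C(m) = 81 (C(m) = 6 + 75 = 81)
n = 11446 (n = -3 + (84 + 23)² = -3 + 107² = -3 + 11449 = 11446)
(n + r) + C(-112) = (11446 - 12514) + 81 = -1068 + 81 = -987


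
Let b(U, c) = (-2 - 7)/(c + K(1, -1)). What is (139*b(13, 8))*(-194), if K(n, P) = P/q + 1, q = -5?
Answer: 606735/23 ≈ 26380.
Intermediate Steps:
K(n, P) = 1 - P/5 (K(n, P) = P/(-5) + 1 = -P/5 + 1 = 1 - P/5)
b(U, c) = -9/(6/5 + c) (b(U, c) = (-2 - 7)/(c + (1 - ⅕*(-1))) = -9/(c + (1 + ⅕)) = -9/(c + 6/5) = -9/(6/5 + c))
(139*b(13, 8))*(-194) = (139*(-45/(6 + 5*8)))*(-194) = (139*(-45/(6 + 40)))*(-194) = (139*(-45/46))*(-194) = -6255/46*(-194) = 606735/23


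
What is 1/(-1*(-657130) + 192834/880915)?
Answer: 880915/578875866784 ≈ 1.5218e-6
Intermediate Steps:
1/(-1*(-657130) + 192834/880915) = 1/(657130 + 192834*(1/880915)) = 1/(657130 + 192834/880915) = 1/(578875866784/880915) = 880915/578875866784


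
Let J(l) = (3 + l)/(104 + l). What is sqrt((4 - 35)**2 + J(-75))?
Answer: 19*sqrt(2233)/29 ≈ 30.960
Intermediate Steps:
J(l) = (3 + l)/(104 + l)
sqrt((4 - 35)**2 + J(-75)) = sqrt((4 - 35)**2 + (3 - 75)/(104 - 75)) = sqrt((-31)**2 - 72/29) = sqrt(961 + (1/29)*(-72)) = sqrt(961 - 72/29) = sqrt(27797/29) = 19*sqrt(2233)/29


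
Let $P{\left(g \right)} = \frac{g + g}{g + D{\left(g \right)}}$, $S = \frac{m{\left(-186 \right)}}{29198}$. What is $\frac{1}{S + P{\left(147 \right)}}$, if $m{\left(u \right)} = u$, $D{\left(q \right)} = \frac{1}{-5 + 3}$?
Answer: $\frac{4277507}{8556963} \approx 0.49989$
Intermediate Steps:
$D{\left(q \right)} = - \frac{1}{2}$ ($D{\left(q \right)} = \frac{1}{-2} = - \frac{1}{2}$)
$S = - \frac{93}{14599}$ ($S = - \frac{186}{29198} = \left(-186\right) \frac{1}{29198} = - \frac{93}{14599} \approx -0.0063703$)
$P{\left(g \right)} = \frac{2 g}{- \frac{1}{2} + g}$ ($P{\left(g \right)} = \frac{g + g}{g - \frac{1}{2}} = \frac{2 g}{- \frac{1}{2} + g}$)
$\frac{1}{S + P{\left(147 \right)}} = \frac{1}{- \frac{93}{14599} + 4 \cdot 147 \frac{1}{-1 + 2 \cdot 147}} = \frac{1}{- \frac{93}{14599} + 4 \cdot 147 \frac{1}{-1 + 294}} = \frac{1}{- \frac{93}{14599} + 4 \cdot 147 \cdot \frac{1}{293}} = \frac{1}{- \frac{93}{14599} + \frac{588}{293}} = \frac{1}{\frac{8556963}{4277507}} = \frac{4277507}{8556963}$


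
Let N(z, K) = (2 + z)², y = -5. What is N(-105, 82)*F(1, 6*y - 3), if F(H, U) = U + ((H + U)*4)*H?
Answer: -1708049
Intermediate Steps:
F(H, U) = U + H*(4*H + 4*U) (F(H, U) = U + (4*H + 4*U)*H = U + H*(4*H + 4*U))
N(-105, 82)*F(1, 6*y - 3) = (2 - 105)²*((6*(-5) - 3) + 4*1² + 4*1*(6*(-5) - 3)) = (-103)²*((-30 - 3) + 4*1 + 4*1*(-30 - 3)) = 10609*(-33 + 4 + 4*1*(-33)) = 10609*(-33 + 4 - 132) = 10609*(-161) = -1708049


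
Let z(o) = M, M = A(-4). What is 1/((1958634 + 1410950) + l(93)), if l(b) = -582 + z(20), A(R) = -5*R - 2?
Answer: 1/3369020 ≈ 2.9682e-7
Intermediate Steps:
A(R) = -2 - 5*R
M = 18 (M = -2 - 5*(-4) = -2 + 20 = 18)
z(o) = 18
l(b) = -564 (l(b) = -582 + 18 = -564)
1/((1958634 + 1410950) + l(93)) = 1/((1958634 + 1410950) - 564) = 1/(3369584 - 564) = 1/3369020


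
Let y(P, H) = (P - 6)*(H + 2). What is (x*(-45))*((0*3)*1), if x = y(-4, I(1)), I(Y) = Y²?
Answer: 0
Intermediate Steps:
y(P, H) = (-6 + P)*(2 + H)
x = -30 (x = -12 - 6*1² + 2*(-4) + 1²*(-4) = -12 - 6*1 - 8 + 1*(-4) = -12 - 6 - 8 - 4 = -30)
(x*(-45))*((0*3)*1) = (-30*(-45))*((0*3)*1) = 1350*(0*1) = 1350*0 = 0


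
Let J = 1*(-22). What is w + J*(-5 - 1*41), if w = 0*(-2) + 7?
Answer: 1019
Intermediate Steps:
J = -22
w = 7 (w = 0 + 7 = 7)
w + J*(-5 - 1*41) = 7 - 22*(-5 - 1*41) = 7 - 22*(-5 - 41) = 7 - 22*(-46) = 7 + 1012 = 1019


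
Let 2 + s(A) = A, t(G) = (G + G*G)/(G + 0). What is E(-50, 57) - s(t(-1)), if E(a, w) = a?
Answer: -48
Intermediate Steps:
t(G) = (G + G**2)/G
s(A) = -2 + A
E(-50, 57) - s(t(-1)) = -50 - (-2 + (1 - 1)) = -50 - (-2 + 0) = -50 - 1*(-2) = -50 + 2 = -48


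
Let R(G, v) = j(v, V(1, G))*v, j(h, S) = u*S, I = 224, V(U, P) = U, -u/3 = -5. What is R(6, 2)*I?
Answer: 6720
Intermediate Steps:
u = 15 (u = -3*(-5) = 15)
j(h, S) = 15*S
R(G, v) = 15*v (R(G, v) = (15*1)*v = 15*v)
R(6, 2)*I = (15*2)*224 = 30*224 = 6720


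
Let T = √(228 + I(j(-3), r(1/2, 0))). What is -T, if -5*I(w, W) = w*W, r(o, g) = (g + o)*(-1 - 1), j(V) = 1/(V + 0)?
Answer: -√51285/15 ≈ -15.097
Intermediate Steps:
j(V) = 1/V
r(o, g) = -2*g - 2*o (r(o, g) = (g + o)*(-2) = -2*g - 2*o)
I(w, W) = -W*w/5 (I(w, W) = -w*W/5 = -W*w/5)
T = √51285/15 (T = √(228 - ⅕*(-2*0 - 2/2)/(-3)) = √(228 - ⅕*(0 - 2*½)*(-⅓)) = √(228 - ⅕*(0 - 1)*(-⅓)) = √(228 - ⅕*(-1)*(-⅓)) = √(228 - 1/15) = √(3419/15) = √51285/15 ≈ 15.097)
-T = -√51285/15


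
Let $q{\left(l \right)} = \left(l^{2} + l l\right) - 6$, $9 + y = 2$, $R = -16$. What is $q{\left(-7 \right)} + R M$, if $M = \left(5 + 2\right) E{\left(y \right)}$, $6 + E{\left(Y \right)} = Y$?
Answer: $1548$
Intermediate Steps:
$y = -7$ ($y = -9 + 2 = -7$)
$E{\left(Y \right)} = -6 + Y$
$q{\left(l \right)} = -6 + 2 l^{2}$ ($q{\left(l \right)} = \left(l^{2} + l^{2}\right) - 6 = 2 l^{2} - 6 = -6 + 2 l^{2}$)
$M = -91$ ($M = \left(5 + 2\right) \left(-6 - 7\right) = 7 \left(-13\right) = -91$)
$q{\left(-7 \right)} + R M = \left(-6 + 2 \left(-7\right)^{2}\right) - -1456 = \left(-6 + 2 \cdot 49\right) + 1456 = \left(-6 + 98\right) + 1456 = 92 + 1456 = 1548$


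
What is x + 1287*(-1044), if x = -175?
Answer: -1343803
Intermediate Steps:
x + 1287*(-1044) = -175 + 1287*(-1044) = -175 - 1343628 = -1343803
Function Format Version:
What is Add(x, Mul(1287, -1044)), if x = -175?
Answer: -1343803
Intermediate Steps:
Add(x, Mul(1287, -1044)) = Add(-175, Mul(1287, -1044)) = Add(-175, -1343628) = -1343803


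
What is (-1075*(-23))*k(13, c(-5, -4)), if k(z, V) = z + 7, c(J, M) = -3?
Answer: 494500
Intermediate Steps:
k(z, V) = 7 + z
(-1075*(-23))*k(13, c(-5, -4)) = (-1075*(-23))*(7 + 13) = -215*(-115)*20 = 24725*20 = 494500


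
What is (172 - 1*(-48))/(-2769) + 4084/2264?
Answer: 2702629/1567254 ≈ 1.7244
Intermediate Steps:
(172 - 1*(-48))/(-2769) + 4084/2264 = (172 + 48)*(-1/2769) + 4084*(1/2264) = 220*(-1/2769) + 1021/566 = -220/2769 + 1021/566 = 2702629/1567254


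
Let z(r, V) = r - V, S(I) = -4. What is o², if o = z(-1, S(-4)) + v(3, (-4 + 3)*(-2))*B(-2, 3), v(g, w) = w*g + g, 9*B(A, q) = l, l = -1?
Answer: 4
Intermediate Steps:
B(A, q) = -⅑ (B(A, q) = (⅑)*(-1) = -⅑)
v(g, w) = g + g*w (v(g, w) = g*w + g = g + g*w)
o = 2 (o = (-1 - 1*(-4)) + (3*(1 + (-4 + 3)*(-2)))*(-⅑) = (-1 + 4) + (3*(1 - 1*(-2)))*(-⅑) = 3 + (3*(1 + 2))*(-⅑) = 3 + (3*3)*(-⅑) = 3 + 9*(-⅑) = 3 - 1 = 2)
o² = 2² = 4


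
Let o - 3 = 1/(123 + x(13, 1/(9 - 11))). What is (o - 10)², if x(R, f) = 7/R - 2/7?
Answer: 6149853241/125798656 ≈ 48.886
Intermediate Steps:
x(R, f) = -2/7 + 7/R (x(R, f) = 7/R - 2*⅐ = 7/R - 2/7 = -2/7 + 7/R)
o = 33739/11216 (o = 3 + 1/(123 + (-2/7 + 7/13)) = 3 + 1/(123 + 23/91) = 3 + 1/(11216/91) = 3 + 91/11216 = 33739/11216 ≈ 3.0081)
(o - 10)² = (33739/11216 - 10)² = (-78421/11216)² = 6149853241/125798656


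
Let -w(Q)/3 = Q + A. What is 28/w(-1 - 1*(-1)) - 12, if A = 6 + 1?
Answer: -40/3 ≈ -13.333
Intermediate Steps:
A = 7
w(Q) = -21 - 3*Q (w(Q) = -3*(Q + 7) = -3*(7 + Q) = -21 - 3*Q)
28/w(-1 - 1*(-1)) - 12 = 28/(-21 - 3*(-1 - 1*(-1))) - 12 = 28/(-21 - 3*(-1 + 1)) - 12 = 28/(-21 - 3*0) - 12 = 28/(-21 + 0) - 12 = 28/(-21) - 12 = -1/21*28 - 12 = -4/3 - 12 = -40/3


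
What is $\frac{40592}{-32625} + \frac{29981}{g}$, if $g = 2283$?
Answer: $\frac{295152863}{24827625} \approx 11.888$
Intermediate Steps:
$\frac{40592}{-32625} + \frac{29981}{g} = \frac{40592}{-32625} + \frac{29981}{2283} = 40592 \left(- \frac{1}{32625}\right) + 29981 \cdot \frac{1}{2283} = - \frac{40592}{32625} + \frac{29981}{2283} = \frac{295152863}{24827625}$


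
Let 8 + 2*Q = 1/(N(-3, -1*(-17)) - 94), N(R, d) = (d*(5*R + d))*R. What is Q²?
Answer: 2461761/153664 ≈ 16.020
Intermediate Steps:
N(R, d) = R*d*(d + 5*R) (N(R, d) = (d*(d + 5*R))*R = R*d*(d + 5*R))
Q = -1569/392 (Q = -4 + 1/(2*(-3*(-1*(-17))*(-1*(-17) + 5*(-3)) - 94)) = -4 + 1/(2*(-3*17*(17 - 15) - 94)) = -4 + 1/(2*(-3*17*2 - 94)) = -4 + 1/(2*(-102 - 94)) = -4 + (½)/(-196) = -4 + (½)*(-1/196) = -4 - 1/392 = -1569/392 ≈ -4.0025)
Q² = (-1569/392)² = 2461761/153664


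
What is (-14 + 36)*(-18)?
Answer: -396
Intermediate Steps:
(-14 + 36)*(-18) = 22*(-18) = -396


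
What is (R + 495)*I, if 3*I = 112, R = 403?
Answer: 100576/3 ≈ 33525.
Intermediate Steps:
I = 112/3 (I = (1/3)*112 = 112/3 ≈ 37.333)
(R + 495)*I = (403 + 495)*(112/3) = 898*(112/3) = 100576/3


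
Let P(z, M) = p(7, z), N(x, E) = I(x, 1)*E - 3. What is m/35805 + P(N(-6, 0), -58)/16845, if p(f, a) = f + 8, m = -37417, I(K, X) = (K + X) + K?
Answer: -1354306/1297065 ≈ -1.0441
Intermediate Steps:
I(K, X) = X + 2*K
p(f, a) = 8 + f
N(x, E) = -3 + E*(1 + 2*x) (N(x, E) = (1 + 2*x)*E - 3 = E*(1 + 2*x) - 3 = -3 + E*(1 + 2*x))
P(z, M) = 15 (P(z, M) = 8 + 7 = 15)
m/35805 + P(N(-6, 0), -58)/16845 = -37417/35805 + 15/16845 = -37417*1/35805 + 15*(1/16845) = -1207/1155 + 1/1123 = -1354306/1297065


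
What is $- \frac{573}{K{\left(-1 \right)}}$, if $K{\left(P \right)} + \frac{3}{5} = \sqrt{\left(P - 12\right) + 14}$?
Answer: $- \frac{2865}{2} \approx -1432.5$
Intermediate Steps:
$K{\left(P \right)} = - \frac{3}{5} + \sqrt{2 + P}$ ($K{\left(P \right)} = - \frac{3}{5} + \sqrt{\left(P - 12\right) + 14} = - \frac{3}{5} + \sqrt{\left(-12 + P\right) + 14} = - \frac{3}{5} + \sqrt{2 + P}$)
$- \frac{573}{K{\left(-1 \right)}} = - \frac{573}{- \frac{3}{5} + \sqrt{2 - 1}} = - \frac{573}{- \frac{3}{5} + \sqrt{1}} = - \frac{573}{- \frac{3}{5} + 1} = - \frac{573}{\frac{2}{5}} = \left(-573\right) \frac{5}{2} = - \frac{2865}{2}$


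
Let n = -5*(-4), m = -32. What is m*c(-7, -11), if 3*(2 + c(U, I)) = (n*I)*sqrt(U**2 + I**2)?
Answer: 64 + 7040*sqrt(170)/3 ≈ 30661.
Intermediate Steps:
n = 20
c(U, I) = -2 + 20*I*sqrt(I**2 + U**2)/3 (c(U, I) = -2 + ((20*I)*sqrt(U**2 + I**2))/3 = -2 + ((20*I)*sqrt(I**2 + U**2))/3 = -2 + (20*I*sqrt(I**2 + U**2))/3 = -2 + 20*I*sqrt(I**2 + U**2)/3)
m*c(-7, -11) = -32*(-2 + (20/3)*(-11)*sqrt((-11)**2 + (-7)**2)) = -32*(-2 + (20/3)*(-11)*sqrt(121 + 49)) = -32*(-2 + (20/3)*(-11)*sqrt(170)) = -32*(-2 - 220*sqrt(170)/3) = 64 + 7040*sqrt(170)/3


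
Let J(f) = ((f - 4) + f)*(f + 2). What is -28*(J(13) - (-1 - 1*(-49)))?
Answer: -7896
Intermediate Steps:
J(f) = (-4 + 2*f)*(2 + f) (J(f) = ((-4 + f) + f)*(2 + f) = (-4 + 2*f)*(2 + f))
-28*(J(13) - (-1 - 1*(-49))) = -28*((-8 + 2*13**2) - (-1 - 1*(-49))) = -28*((-8 + 2*169) - (-1 + 49)) = -28*((-8 + 338) - 1*48) = -28*(330 - 48) = -28*282 = -7896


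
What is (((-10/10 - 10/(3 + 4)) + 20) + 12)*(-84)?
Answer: -2484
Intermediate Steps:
(((-10/10 - 10/(3 + 4)) + 20) + 12)*(-84) = (((-10*1/10 - 10/7) + 20) + 12)*(-84) = (((-1 - 10*1/7) + 20) + 12)*(-84) = (((-1 - 10/7) + 20) + 12)*(-84) = ((-17/7 + 20) + 12)*(-84) = (123/7 + 12)*(-84) = (207/7)*(-84) = -2484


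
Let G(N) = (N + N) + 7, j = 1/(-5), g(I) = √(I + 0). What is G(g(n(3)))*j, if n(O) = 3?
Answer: -7/5 - 2*√3/5 ≈ -2.0928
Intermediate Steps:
g(I) = √I
j = -⅕ ≈ -0.20000
G(N) = 7 + 2*N (G(N) = 2*N + 7 = 7 + 2*N)
G(g(n(3)))*j = (7 + 2*√3)*(-⅕) = -7/5 - 2*√3/5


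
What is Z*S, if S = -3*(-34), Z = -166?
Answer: -16932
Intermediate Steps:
S = 102
Z*S = -166*102 = -16932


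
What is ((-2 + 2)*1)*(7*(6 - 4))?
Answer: 0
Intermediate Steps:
((-2 + 2)*1)*(7*(6 - 4)) = (0*1)*(7*2) = 0*14 = 0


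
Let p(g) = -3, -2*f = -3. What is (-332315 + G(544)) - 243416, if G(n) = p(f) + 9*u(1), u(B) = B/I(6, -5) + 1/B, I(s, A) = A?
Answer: -2878634/5 ≈ -5.7573e+5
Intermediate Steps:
f = 3/2 (f = -½*(-3) = 3/2 ≈ 1.5000)
u(B) = 1/B - B/5 (u(B) = B/(-5) + 1/B = B*(-⅕) + 1/B = -B/5 + 1/B = 1/B - B/5)
G(n) = 21/5 (G(n) = -3 + 9*(1/1 - ⅕*1) = -3 + 9*(1 - ⅕) = -3 + 9*(⅘) = -3 + 36/5 = 21/5)
(-332315 + G(544)) - 243416 = (-332315 + 21/5) - 243416 = -1661554/5 - 243416 = -2878634/5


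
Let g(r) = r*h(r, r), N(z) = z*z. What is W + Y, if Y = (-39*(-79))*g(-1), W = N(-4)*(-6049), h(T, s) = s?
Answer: -93703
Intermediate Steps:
N(z) = z²
g(r) = r² (g(r) = r*r = r²)
W = -96784 (W = (-4)²*(-6049) = 16*(-6049) = -96784)
Y = 3081 (Y = -39*(-79)*(-1)² = 3081*1 = 3081)
W + Y = -96784 + 3081 = -93703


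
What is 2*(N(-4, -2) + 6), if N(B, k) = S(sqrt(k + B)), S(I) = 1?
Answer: 14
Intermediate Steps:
N(B, k) = 1
2*(N(-4, -2) + 6) = 2*(1 + 6) = 2*7 = 14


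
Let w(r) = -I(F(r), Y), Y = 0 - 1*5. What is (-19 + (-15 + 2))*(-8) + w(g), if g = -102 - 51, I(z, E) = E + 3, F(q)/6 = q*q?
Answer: 258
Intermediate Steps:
Y = -5 (Y = 0 - 5 = -5)
F(q) = 6*q² (F(q) = 6*(q*q) = 6*q²)
I(z, E) = 3 + E
g = -153
w(r) = 2 (w(r) = -(3 - 5) = -1*(-2) = 2)
(-19 + (-15 + 2))*(-8) + w(g) = (-19 + (-15 + 2))*(-8) + 2 = (-19 - 13)*(-8) + 2 = -32*(-8) + 2 = 256 + 2 = 258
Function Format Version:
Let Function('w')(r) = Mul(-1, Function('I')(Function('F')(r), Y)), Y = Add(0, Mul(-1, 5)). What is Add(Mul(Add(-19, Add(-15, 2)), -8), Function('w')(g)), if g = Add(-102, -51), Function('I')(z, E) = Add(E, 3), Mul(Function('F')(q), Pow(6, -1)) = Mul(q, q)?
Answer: 258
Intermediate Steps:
Y = -5 (Y = Add(0, -5) = -5)
Function('F')(q) = Mul(6, Pow(q, 2)) (Function('F')(q) = Mul(6, Mul(q, q)) = Mul(6, Pow(q, 2)))
Function('I')(z, E) = Add(3, E)
g = -153
Function('w')(r) = 2 (Function('w')(r) = Mul(-1, Add(3, -5)) = Mul(-1, -2) = 2)
Add(Mul(Add(-19, Add(-15, 2)), -8), Function('w')(g)) = Add(Mul(Add(-19, Add(-15, 2)), -8), 2) = Add(Mul(Add(-19, -13), -8), 2) = Add(Mul(-32, -8), 2) = Add(256, 2) = 258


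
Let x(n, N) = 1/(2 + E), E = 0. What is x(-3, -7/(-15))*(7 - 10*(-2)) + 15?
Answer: 57/2 ≈ 28.500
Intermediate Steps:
x(n, N) = ½ (x(n, N) = 1/(2 + 0) = 1/2 = ½)
x(-3, -7/(-15))*(7 - 10*(-2)) + 15 = (7 - 10*(-2))/2 + 15 = (7 + 20)/2 + 15 = (½)*27 + 15 = 27/2 + 15 = 57/2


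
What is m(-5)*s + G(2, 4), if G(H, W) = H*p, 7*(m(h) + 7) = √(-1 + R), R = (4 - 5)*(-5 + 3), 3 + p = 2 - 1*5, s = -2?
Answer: 12/7 ≈ 1.7143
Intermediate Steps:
p = -6 (p = -3 + (2 - 1*5) = -3 + (2 - 5) = -3 - 3 = -6)
R = 2 (R = -1*(-2) = 2)
m(h) = -48/7 (m(h) = -7 + √(-1 + 2)/7 = -7 + √1/7 = -7 + (⅐)*1 = -7 + ⅐ = -48/7)
G(H, W) = -6*H (G(H, W) = H*(-6) = -6*H)
m(-5)*s + G(2, 4) = -48/7*(-2) - 6*2 = 96/7 - 12 = 12/7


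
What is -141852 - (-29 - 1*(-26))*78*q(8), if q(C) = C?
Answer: -139980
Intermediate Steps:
-141852 - (-29 - 1*(-26))*78*q(8) = -141852 - (-29 - 1*(-26))*78*8 = -141852 - (-29 + 26)*78*8 = -141852 - (-3*78)*8 = -141852 - (-234)*8 = -141852 - 1*(-1872) = -141852 + 1872 = -139980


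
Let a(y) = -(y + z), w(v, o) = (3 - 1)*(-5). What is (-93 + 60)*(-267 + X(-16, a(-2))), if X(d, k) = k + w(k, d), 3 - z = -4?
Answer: 9306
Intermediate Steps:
z = 7 (z = 3 - 1*(-4) = 3 + 4 = 7)
w(v, o) = -10 (w(v, o) = 2*(-5) = -10)
a(y) = -7 - y (a(y) = -(y + 7) = -(7 + y) = -7 - y)
X(d, k) = -10 + k (X(d, k) = k - 10 = -10 + k)
(-93 + 60)*(-267 + X(-16, a(-2))) = (-93 + 60)*(-267 + (-10 + (-7 - 1*(-2)))) = -33*(-267 + (-10 + (-7 + 2))) = -33*(-267 + (-10 - 5)) = -33*(-267 - 15) = -33*(-282) = 9306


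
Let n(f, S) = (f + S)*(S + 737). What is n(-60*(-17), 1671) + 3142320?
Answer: 9622248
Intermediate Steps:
n(f, S) = (737 + S)*(S + f) (n(f, S) = (S + f)*(737 + S) = (737 + S)*(S + f))
n(-60*(-17), 1671) + 3142320 = (1671² + 737*1671 + 737*(-60*(-17)) + 1671*(-60*(-17))) + 3142320 = (2792241 + 1231527 + 737*1020 + 1671*1020) + 3142320 = (2792241 + 1231527 + 751740 + 1704420) + 3142320 = 6479928 + 3142320 = 9622248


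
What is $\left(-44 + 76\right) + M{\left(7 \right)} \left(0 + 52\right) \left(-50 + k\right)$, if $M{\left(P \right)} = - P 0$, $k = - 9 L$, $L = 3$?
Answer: $32$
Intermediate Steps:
$k = -27$ ($k = \left(-9\right) 3 = -27$)
$M{\left(P \right)} = 0$
$\left(-44 + 76\right) + M{\left(7 \right)} \left(0 + 52\right) \left(-50 + k\right) = \left(-44 + 76\right) + 0 \left(0 + 52\right) \left(-50 - 27\right) = 32 + 0 \cdot 52 \left(-77\right) = 32 + 0 \left(-4004\right) = 32 + 0 = 32$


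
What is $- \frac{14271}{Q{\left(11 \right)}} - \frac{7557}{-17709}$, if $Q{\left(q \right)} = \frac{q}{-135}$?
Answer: $\frac{11372658964}{64933} \approx 1.7514 \cdot 10^{5}$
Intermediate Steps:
$Q{\left(q \right)} = - \frac{q}{135}$ ($Q{\left(q \right)} = q \left(- \frac{1}{135}\right) = - \frac{q}{135}$)
$- \frac{14271}{Q{\left(11 \right)}} - \frac{7557}{-17709} = - \frac{14271}{\left(- \frac{1}{135}\right) 11} - \frac{7557}{-17709} = - \frac{14271}{- \frac{11}{135}} - - \frac{2519}{5903} = \left(-14271\right) \left(- \frac{135}{11}\right) + \frac{2519}{5903} = \frac{1926585}{11} + \frac{2519}{5903} = \frac{11372658964}{64933}$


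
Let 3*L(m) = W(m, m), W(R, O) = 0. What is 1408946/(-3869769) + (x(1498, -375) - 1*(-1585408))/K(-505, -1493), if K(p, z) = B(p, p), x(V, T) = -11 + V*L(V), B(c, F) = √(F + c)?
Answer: -1408946/3869769 - 15697*I*√1010/10 ≈ -0.36409 - 49886.0*I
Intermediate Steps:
L(m) = 0 (L(m) = (⅓)*0 = 0)
x(V, T) = -11 (x(V, T) = -11 + V*0 = -11 + 0 = -11)
K(p, z) = √2*√p (K(p, z) = √(p + p) = √(2*p) = √2*√p)
1408946/(-3869769) + (x(1498, -375) - 1*(-1585408))/K(-505, -1493) = 1408946/(-3869769) + (-11 - 1*(-1585408))/((√2*√(-505))) = 1408946*(-1/3869769) + (-11 + 1585408)/((√2*(I*√505))) = -1408946/3869769 + 1585397/((I*√1010)) = -1408946/3869769 + 1585397*(-I*√1010/1010) = -1408946/3869769 - 15697*I*√1010/10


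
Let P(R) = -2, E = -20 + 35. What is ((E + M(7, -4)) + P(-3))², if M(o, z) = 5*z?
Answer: 49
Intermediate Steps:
E = 15
((E + M(7, -4)) + P(-3))² = ((15 + 5*(-4)) - 2)² = ((15 - 20) - 2)² = (-5 - 2)² = (-7)² = 49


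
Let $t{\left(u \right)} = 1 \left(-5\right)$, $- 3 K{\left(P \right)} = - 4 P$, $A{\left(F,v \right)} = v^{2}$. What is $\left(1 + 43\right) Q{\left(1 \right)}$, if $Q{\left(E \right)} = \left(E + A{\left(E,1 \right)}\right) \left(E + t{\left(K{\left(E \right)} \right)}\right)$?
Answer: $-352$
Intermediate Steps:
$K{\left(P \right)} = \frac{4 P}{3}$ ($K{\left(P \right)} = - \frac{\left(-4\right) P}{3} = \frac{4 P}{3}$)
$t{\left(u \right)} = -5$
$Q{\left(E \right)} = \left(1 + E\right) \left(-5 + E\right)$ ($Q{\left(E \right)} = \left(E + 1^{2}\right) \left(E - 5\right) = \left(E + 1\right) \left(-5 + E\right) = \left(1 + E\right) \left(-5 + E\right)$)
$\left(1 + 43\right) Q{\left(1 \right)} = \left(1 + 43\right) \left(-5 + 1^{2} - 4\right) = 44 \left(-5 + 1 - 4\right) = 44 \left(-8\right) = -352$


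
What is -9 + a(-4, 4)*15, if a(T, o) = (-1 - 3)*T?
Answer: 231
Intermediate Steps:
a(T, o) = -4*T
-9 + a(-4, 4)*15 = -9 - 4*(-4)*15 = -9 + 16*15 = -9 + 240 = 231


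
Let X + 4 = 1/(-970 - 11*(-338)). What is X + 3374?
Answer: 9260761/2748 ≈ 3370.0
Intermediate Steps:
X = -10991/2748 (X = -4 + 1/(-970 - 11*(-338)) = -4 + 1/(-970 + 3718) = -4 + 1/2748 = -10991/2748 ≈ -3.9996)
X + 3374 = -10991/2748 + 3374 = 9260761/2748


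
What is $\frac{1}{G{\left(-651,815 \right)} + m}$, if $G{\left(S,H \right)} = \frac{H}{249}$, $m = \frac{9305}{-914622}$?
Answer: $\frac{25304542}{82566665} \approx 0.30647$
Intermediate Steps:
$m = - \frac{9305}{914622}$ ($m = 9305 \left(- \frac{1}{914622}\right) = - \frac{9305}{914622} \approx -0.010174$)
$G{\left(S,H \right)} = \frac{H}{249}$ ($G{\left(S,H \right)} = H \frac{1}{249} = \frac{H}{249}$)
$\frac{1}{G{\left(-651,815 \right)} + m} = \frac{1}{\frac{1}{249} \cdot 815 - \frac{9305}{914622}} = \frac{1}{\frac{815}{249} - \frac{9305}{914622}} = \frac{1}{\frac{82566665}{25304542}} = \frac{25304542}{82566665}$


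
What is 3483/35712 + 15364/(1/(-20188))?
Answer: -1230748337789/3968 ≈ -3.1017e+8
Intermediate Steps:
3483/35712 + 15364/(1/(-20188)) = 3483*(1/35712) + 15364/(-1/20188) = 387/3968 + 15364*(-20188) = 387/3968 - 310168432 = -1230748337789/3968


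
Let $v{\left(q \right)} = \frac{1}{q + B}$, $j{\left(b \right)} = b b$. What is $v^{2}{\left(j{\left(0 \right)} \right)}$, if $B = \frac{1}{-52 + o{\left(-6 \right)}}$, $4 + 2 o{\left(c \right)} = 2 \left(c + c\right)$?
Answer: $4356$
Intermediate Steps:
$o{\left(c \right)} = -2 + 2 c$ ($o{\left(c \right)} = -2 + \frac{2 \left(c + c\right)}{2} = -2 + \frac{2 \cdot 2 c}{2} = -2 + \frac{4 c}{2} = -2 + 2 c$)
$j{\left(b \right)} = b^{2}$
$B = - \frac{1}{66}$ ($B = \frac{1}{-52 + \left(-2 + 2 \left(-6\right)\right)} = \frac{1}{-52 - 14} = \frac{1}{-66} = - \frac{1}{66} \approx -0.015152$)
$v{\left(q \right)} = \frac{1}{- \frac{1}{66} + q}$ ($v{\left(q \right)} = \frac{1}{q - \frac{1}{66}} = \frac{1}{- \frac{1}{66} + q}$)
$v^{2}{\left(j{\left(0 \right)} \right)} = \left(\frac{66}{-1 + 66 \cdot 0^{2}}\right)^{2} = \left(\frac{66}{-1 + 66 \cdot 0}\right)^{2} = \left(\frac{66}{-1 + 0}\right)^{2} = \left(\frac{66}{-1}\right)^{2} = \left(66 \left(-1\right)\right)^{2} = \left(-66\right)^{2} = 4356$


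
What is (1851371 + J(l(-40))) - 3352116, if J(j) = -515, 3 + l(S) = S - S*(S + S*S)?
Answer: -1501260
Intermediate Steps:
l(S) = -3 + S - S*(S + S**2) (l(S) = -3 + (S - S*(S + S*S)) = -3 + (S - S*(S + S**2)) = -3 + S - S*(S + S**2))
(1851371 + J(l(-40))) - 3352116 = (1851371 - 515) - 3352116 = 1850856 - 3352116 = -1501260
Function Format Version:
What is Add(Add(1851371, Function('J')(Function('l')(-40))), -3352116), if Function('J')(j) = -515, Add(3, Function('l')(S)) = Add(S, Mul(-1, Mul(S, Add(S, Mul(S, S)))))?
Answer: -1501260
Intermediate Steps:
Function('l')(S) = Add(-3, S, Mul(-1, S, Add(S, Pow(S, 2)))) (Function('l')(S) = Add(-3, Add(S, Mul(-1, Mul(S, Add(S, Mul(S, S)))))) = Add(-3, Add(S, Mul(-1, Mul(S, Add(S, Pow(S, 2)))))) = Add(-3, Add(S, Mul(-1, S, Add(S, Pow(S, 2))))) = Add(-3, S, Mul(-1, S, Add(S, Pow(S, 2)))))
Add(Add(1851371, Function('J')(Function('l')(-40))), -3352116) = Add(Add(1851371, -515), -3352116) = Add(1850856, -3352116) = -1501260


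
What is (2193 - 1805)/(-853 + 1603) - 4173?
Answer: -1564681/375 ≈ -4172.5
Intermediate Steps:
(2193 - 1805)/(-853 + 1603) - 4173 = 388/750 - 4173 = 388*(1/750) - 4173 = 194/375 - 4173 = -1564681/375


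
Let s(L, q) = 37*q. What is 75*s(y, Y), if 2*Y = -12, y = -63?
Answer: -16650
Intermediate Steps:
Y = -6 (Y = (1/2)*(-12) = -6)
75*s(y, Y) = 75*(37*(-6)) = 75*(-222) = -16650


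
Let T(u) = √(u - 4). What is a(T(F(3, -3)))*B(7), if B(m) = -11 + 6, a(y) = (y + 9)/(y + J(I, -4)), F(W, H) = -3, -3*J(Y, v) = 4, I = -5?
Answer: 225/79 + 465*I*√7/79 ≈ 2.8481 + 15.573*I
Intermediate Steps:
J(Y, v) = -4/3 (J(Y, v) = -⅓*4 = -4/3)
T(u) = √(-4 + u)
a(y) = (9 + y)/(-4/3 + y) (a(y) = (y + 9)/(y - 4/3) = (9 + y)/(-4/3 + y))
B(m) = -5
a(T(F(3, -3)))*B(7) = (3*(9 + √(-4 - 3))/(-4 + 3*√(-4 - 3)))*(-5) = (3*(9 + √(-7))/(-4 + 3*√(-7)))*(-5) = (3*(9 + I*√7)/(-4 + 3*(I*√7)))*(-5) = (3*(9 + I*√7)/(-4 + 3*I*√7))*(-5) = -15*(9 + I*√7)/(-4 + 3*I*√7)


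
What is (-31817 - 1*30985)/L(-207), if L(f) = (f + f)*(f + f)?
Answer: -1163/3174 ≈ -0.36641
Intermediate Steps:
L(f) = 4*f² (L(f) = (2*f)*(2*f) = 4*f²)
(-31817 - 1*30985)/L(-207) = (-31817 - 1*30985)/((4*(-207)²)) = (-31817 - 30985)/((4*42849)) = -62802/171396 = -62802*1/171396 = -1163/3174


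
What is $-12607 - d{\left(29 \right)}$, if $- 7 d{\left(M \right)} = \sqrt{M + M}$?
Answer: $-12607 + \frac{\sqrt{58}}{7} \approx -12606.0$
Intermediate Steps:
$d{\left(M \right)} = - \frac{\sqrt{2} \sqrt{M}}{7}$ ($d{\left(M \right)} = - \frac{\sqrt{M + M}}{7} = - \frac{\sqrt{2 M}}{7} = - \frac{\sqrt{2} \sqrt{M}}{7}$)
$-12607 - d{\left(29 \right)} = -12607 - - \frac{\sqrt{2} \sqrt{29}}{7} = -12607 - - \frac{\sqrt{58}}{7} = -12607 + \frac{\sqrt{58}}{7}$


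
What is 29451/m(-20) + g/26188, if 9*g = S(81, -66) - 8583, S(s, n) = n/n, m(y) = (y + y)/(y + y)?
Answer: 3470678255/117846 ≈ 29451.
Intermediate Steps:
m(y) = 1 (m(y) = (2*y)/((2*y)) = (2*y)*(1/(2*y)) = 1)
S(s, n) = 1
g = -8582/9 (g = (1 - 8583)/9 = (1/9)*(-8582) = -8582/9 ≈ -953.56)
29451/m(-20) + g/26188 = 29451/1 - 8582/9/26188 = 29451*1 - 8582/9*1/26188 = 29451 - 4291/117846 = 3470678255/117846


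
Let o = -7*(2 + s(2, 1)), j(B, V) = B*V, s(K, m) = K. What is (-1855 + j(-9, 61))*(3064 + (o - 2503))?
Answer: -1281332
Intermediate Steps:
o = -28 (o = -7*(2 + 2) = -7*4 = -28)
(-1855 + j(-9, 61))*(3064 + (o - 2503)) = (-1855 - 9*61)*(3064 + (-28 - 2503)) = (-1855 - 549)*(3064 - 2531) = -2404*533 = -1281332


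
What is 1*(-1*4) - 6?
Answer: -10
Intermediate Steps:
1*(-1*4) - 6 = 1*(-4) - 6 = -4 - 6 = -10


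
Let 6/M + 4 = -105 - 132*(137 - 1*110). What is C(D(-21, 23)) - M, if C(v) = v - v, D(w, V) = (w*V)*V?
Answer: 6/3673 ≈ 0.0016335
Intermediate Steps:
D(w, V) = w*V² (D(w, V) = (V*w)*V = w*V²)
M = -6/3673 (M = 6/(-4 + (-105 - 132*(137 - 1*110))) = 6/(-4 + (-105 - 132*(137 - 110))) = 6/(-4 + (-105 - 132*27)) = 6/(-4 + (-105 - 3564)) = 6/(-4 - 3669) = 6/(-3673) = 6*(-1/3673) = -6/3673 ≈ -0.0016335)
C(v) = 0
C(D(-21, 23)) - M = 0 - 1*(-6/3673) = 0 + 6/3673 = 6/3673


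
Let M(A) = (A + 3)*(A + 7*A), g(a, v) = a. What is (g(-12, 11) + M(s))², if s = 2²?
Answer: 44944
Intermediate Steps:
s = 4
M(A) = 8*A*(3 + A) (M(A) = (3 + A)*(8*A) = 8*A*(3 + A))
(g(-12, 11) + M(s))² = (-12 + 8*4*(3 + 4))² = (-12 + 8*4*7)² = (-12 + 224)² = 212² = 44944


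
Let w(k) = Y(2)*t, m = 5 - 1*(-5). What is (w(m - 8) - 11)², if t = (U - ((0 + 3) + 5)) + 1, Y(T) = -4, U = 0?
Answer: 289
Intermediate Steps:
m = 10 (m = 5 + 5 = 10)
t = -7 (t = (0 - ((0 + 3) + 5)) + 1 = (0 - (3 + 5)) + 1 = (0 - 1*8) + 1 = (0 - 8) + 1 = -8 + 1 = -7)
w(k) = 28 (w(k) = -4*(-7) = 28)
(w(m - 8) - 11)² = (28 - 11)² = 17² = 289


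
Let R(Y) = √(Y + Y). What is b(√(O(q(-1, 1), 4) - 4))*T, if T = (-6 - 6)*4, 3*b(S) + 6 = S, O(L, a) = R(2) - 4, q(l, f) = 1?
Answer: 96 - 16*I*√6 ≈ 96.0 - 39.192*I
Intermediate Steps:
R(Y) = √2*√Y (R(Y) = √(2*Y) = √2*√Y)
O(L, a) = -2 (O(L, a) = √2*√2 - 4 = 2 - 4 = -2)
b(S) = -2 + S/3
T = -48 (T = -12*4 = -48)
b(√(O(q(-1, 1), 4) - 4))*T = (-2 + √(-2 - 4)/3)*(-48) = (-2 + √(-6)/3)*(-48) = (-2 + (I*√6)/3)*(-48) = (-2 + I*√6/3)*(-48) = 96 - 16*I*√6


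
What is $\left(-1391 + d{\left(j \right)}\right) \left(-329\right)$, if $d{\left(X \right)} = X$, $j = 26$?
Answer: $449085$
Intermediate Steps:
$\left(-1391 + d{\left(j \right)}\right) \left(-329\right) = \left(-1391 + 26\right) \left(-329\right) = \left(-1365\right) \left(-329\right) = 449085$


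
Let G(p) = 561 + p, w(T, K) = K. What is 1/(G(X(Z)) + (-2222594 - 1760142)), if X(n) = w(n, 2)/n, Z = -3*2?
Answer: -3/11946526 ≈ -2.5112e-7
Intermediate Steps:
Z = -6
X(n) = 2/n
1/(G(X(Z)) + (-2222594 - 1760142)) = 1/((561 + 2/(-6)) + (-2222594 - 1760142)) = 1/((561 + 2*(-⅙)) - 3982736) = 1/((561 - ⅓) - 3982736) = 1/(1682/3 - 3982736) = 1/(-11946526/3) = -3/11946526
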